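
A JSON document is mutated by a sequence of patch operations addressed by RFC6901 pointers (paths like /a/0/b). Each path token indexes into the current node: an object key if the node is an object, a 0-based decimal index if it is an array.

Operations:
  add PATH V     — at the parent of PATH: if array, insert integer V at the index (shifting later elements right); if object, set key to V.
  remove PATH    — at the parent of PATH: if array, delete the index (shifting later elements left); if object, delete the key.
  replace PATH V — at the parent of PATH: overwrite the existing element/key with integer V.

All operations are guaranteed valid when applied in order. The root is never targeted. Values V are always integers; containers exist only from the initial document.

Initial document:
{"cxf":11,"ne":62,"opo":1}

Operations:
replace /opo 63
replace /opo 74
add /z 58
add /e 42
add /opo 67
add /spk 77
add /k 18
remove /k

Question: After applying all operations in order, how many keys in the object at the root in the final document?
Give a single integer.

After op 1 (replace /opo 63): {"cxf":11,"ne":62,"opo":63}
After op 2 (replace /opo 74): {"cxf":11,"ne":62,"opo":74}
After op 3 (add /z 58): {"cxf":11,"ne":62,"opo":74,"z":58}
After op 4 (add /e 42): {"cxf":11,"e":42,"ne":62,"opo":74,"z":58}
After op 5 (add /opo 67): {"cxf":11,"e":42,"ne":62,"opo":67,"z":58}
After op 6 (add /spk 77): {"cxf":11,"e":42,"ne":62,"opo":67,"spk":77,"z":58}
After op 7 (add /k 18): {"cxf":11,"e":42,"k":18,"ne":62,"opo":67,"spk":77,"z":58}
After op 8 (remove /k): {"cxf":11,"e":42,"ne":62,"opo":67,"spk":77,"z":58}
Size at the root: 6

Answer: 6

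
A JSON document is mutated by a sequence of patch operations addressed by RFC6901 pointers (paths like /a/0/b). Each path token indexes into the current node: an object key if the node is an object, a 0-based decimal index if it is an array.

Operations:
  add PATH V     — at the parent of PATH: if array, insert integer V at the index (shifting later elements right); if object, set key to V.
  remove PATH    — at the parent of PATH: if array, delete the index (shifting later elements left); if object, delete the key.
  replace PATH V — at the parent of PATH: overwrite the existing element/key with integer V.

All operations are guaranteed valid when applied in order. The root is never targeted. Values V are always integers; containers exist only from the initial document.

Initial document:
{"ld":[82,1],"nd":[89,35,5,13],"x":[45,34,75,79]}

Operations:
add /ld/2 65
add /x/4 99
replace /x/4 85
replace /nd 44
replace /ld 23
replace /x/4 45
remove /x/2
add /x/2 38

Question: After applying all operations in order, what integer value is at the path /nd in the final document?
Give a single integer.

After op 1 (add /ld/2 65): {"ld":[82,1,65],"nd":[89,35,5,13],"x":[45,34,75,79]}
After op 2 (add /x/4 99): {"ld":[82,1,65],"nd":[89,35,5,13],"x":[45,34,75,79,99]}
After op 3 (replace /x/4 85): {"ld":[82,1,65],"nd":[89,35,5,13],"x":[45,34,75,79,85]}
After op 4 (replace /nd 44): {"ld":[82,1,65],"nd":44,"x":[45,34,75,79,85]}
After op 5 (replace /ld 23): {"ld":23,"nd":44,"x":[45,34,75,79,85]}
After op 6 (replace /x/4 45): {"ld":23,"nd":44,"x":[45,34,75,79,45]}
After op 7 (remove /x/2): {"ld":23,"nd":44,"x":[45,34,79,45]}
After op 8 (add /x/2 38): {"ld":23,"nd":44,"x":[45,34,38,79,45]}
Value at /nd: 44

Answer: 44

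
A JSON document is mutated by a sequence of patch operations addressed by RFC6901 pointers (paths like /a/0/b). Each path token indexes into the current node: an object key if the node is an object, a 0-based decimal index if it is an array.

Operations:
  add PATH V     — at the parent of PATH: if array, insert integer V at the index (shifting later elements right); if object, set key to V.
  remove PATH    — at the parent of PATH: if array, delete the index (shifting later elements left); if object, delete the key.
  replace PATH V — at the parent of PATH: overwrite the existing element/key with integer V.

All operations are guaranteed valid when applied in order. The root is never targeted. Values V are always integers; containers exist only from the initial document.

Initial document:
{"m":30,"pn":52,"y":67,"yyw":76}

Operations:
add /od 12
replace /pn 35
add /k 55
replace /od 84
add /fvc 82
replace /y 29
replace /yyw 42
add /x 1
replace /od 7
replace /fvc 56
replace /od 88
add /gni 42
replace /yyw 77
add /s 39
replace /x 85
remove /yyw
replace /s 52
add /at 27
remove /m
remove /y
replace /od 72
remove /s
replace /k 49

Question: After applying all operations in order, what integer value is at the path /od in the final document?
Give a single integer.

After op 1 (add /od 12): {"m":30,"od":12,"pn":52,"y":67,"yyw":76}
After op 2 (replace /pn 35): {"m":30,"od":12,"pn":35,"y":67,"yyw":76}
After op 3 (add /k 55): {"k":55,"m":30,"od":12,"pn":35,"y":67,"yyw":76}
After op 4 (replace /od 84): {"k":55,"m":30,"od":84,"pn":35,"y":67,"yyw":76}
After op 5 (add /fvc 82): {"fvc":82,"k":55,"m":30,"od":84,"pn":35,"y":67,"yyw":76}
After op 6 (replace /y 29): {"fvc":82,"k":55,"m":30,"od":84,"pn":35,"y":29,"yyw":76}
After op 7 (replace /yyw 42): {"fvc":82,"k":55,"m":30,"od":84,"pn":35,"y":29,"yyw":42}
After op 8 (add /x 1): {"fvc":82,"k":55,"m":30,"od":84,"pn":35,"x":1,"y":29,"yyw":42}
After op 9 (replace /od 7): {"fvc":82,"k":55,"m":30,"od":7,"pn":35,"x":1,"y":29,"yyw":42}
After op 10 (replace /fvc 56): {"fvc":56,"k":55,"m":30,"od":7,"pn":35,"x":1,"y":29,"yyw":42}
After op 11 (replace /od 88): {"fvc":56,"k":55,"m":30,"od":88,"pn":35,"x":1,"y":29,"yyw":42}
After op 12 (add /gni 42): {"fvc":56,"gni":42,"k":55,"m":30,"od":88,"pn":35,"x":1,"y":29,"yyw":42}
After op 13 (replace /yyw 77): {"fvc":56,"gni":42,"k":55,"m":30,"od":88,"pn":35,"x":1,"y":29,"yyw":77}
After op 14 (add /s 39): {"fvc":56,"gni":42,"k":55,"m":30,"od":88,"pn":35,"s":39,"x":1,"y":29,"yyw":77}
After op 15 (replace /x 85): {"fvc":56,"gni":42,"k":55,"m":30,"od":88,"pn":35,"s":39,"x":85,"y":29,"yyw":77}
After op 16 (remove /yyw): {"fvc":56,"gni":42,"k":55,"m":30,"od":88,"pn":35,"s":39,"x":85,"y":29}
After op 17 (replace /s 52): {"fvc":56,"gni":42,"k":55,"m":30,"od":88,"pn":35,"s":52,"x":85,"y":29}
After op 18 (add /at 27): {"at":27,"fvc":56,"gni":42,"k":55,"m":30,"od":88,"pn":35,"s":52,"x":85,"y":29}
After op 19 (remove /m): {"at":27,"fvc":56,"gni":42,"k":55,"od":88,"pn":35,"s":52,"x":85,"y":29}
After op 20 (remove /y): {"at":27,"fvc":56,"gni":42,"k":55,"od":88,"pn":35,"s":52,"x":85}
After op 21 (replace /od 72): {"at":27,"fvc":56,"gni":42,"k":55,"od":72,"pn":35,"s":52,"x":85}
After op 22 (remove /s): {"at":27,"fvc":56,"gni":42,"k":55,"od":72,"pn":35,"x":85}
After op 23 (replace /k 49): {"at":27,"fvc":56,"gni":42,"k":49,"od":72,"pn":35,"x":85}
Value at /od: 72

Answer: 72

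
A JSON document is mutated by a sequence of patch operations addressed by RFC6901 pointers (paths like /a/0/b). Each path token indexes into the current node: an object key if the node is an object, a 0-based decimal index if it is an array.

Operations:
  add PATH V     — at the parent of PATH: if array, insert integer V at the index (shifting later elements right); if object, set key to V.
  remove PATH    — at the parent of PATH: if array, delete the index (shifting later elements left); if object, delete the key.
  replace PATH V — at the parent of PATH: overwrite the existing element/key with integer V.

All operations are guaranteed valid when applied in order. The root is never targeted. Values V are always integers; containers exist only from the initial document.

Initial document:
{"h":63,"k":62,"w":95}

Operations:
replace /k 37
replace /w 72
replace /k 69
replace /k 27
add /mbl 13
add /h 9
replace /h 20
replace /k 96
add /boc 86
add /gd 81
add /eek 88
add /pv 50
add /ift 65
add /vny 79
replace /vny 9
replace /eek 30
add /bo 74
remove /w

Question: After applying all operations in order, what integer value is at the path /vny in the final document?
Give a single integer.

Answer: 9

Derivation:
After op 1 (replace /k 37): {"h":63,"k":37,"w":95}
After op 2 (replace /w 72): {"h":63,"k":37,"w":72}
After op 3 (replace /k 69): {"h":63,"k":69,"w":72}
After op 4 (replace /k 27): {"h":63,"k":27,"w":72}
After op 5 (add /mbl 13): {"h":63,"k":27,"mbl":13,"w":72}
After op 6 (add /h 9): {"h":9,"k":27,"mbl":13,"w":72}
After op 7 (replace /h 20): {"h":20,"k":27,"mbl":13,"w":72}
After op 8 (replace /k 96): {"h":20,"k":96,"mbl":13,"w":72}
After op 9 (add /boc 86): {"boc":86,"h":20,"k":96,"mbl":13,"w":72}
After op 10 (add /gd 81): {"boc":86,"gd":81,"h":20,"k":96,"mbl":13,"w":72}
After op 11 (add /eek 88): {"boc":86,"eek":88,"gd":81,"h":20,"k":96,"mbl":13,"w":72}
After op 12 (add /pv 50): {"boc":86,"eek":88,"gd":81,"h":20,"k":96,"mbl":13,"pv":50,"w":72}
After op 13 (add /ift 65): {"boc":86,"eek":88,"gd":81,"h":20,"ift":65,"k":96,"mbl":13,"pv":50,"w":72}
After op 14 (add /vny 79): {"boc":86,"eek":88,"gd":81,"h":20,"ift":65,"k":96,"mbl":13,"pv":50,"vny":79,"w":72}
After op 15 (replace /vny 9): {"boc":86,"eek":88,"gd":81,"h":20,"ift":65,"k":96,"mbl":13,"pv":50,"vny":9,"w":72}
After op 16 (replace /eek 30): {"boc":86,"eek":30,"gd":81,"h":20,"ift":65,"k":96,"mbl":13,"pv":50,"vny":9,"w":72}
After op 17 (add /bo 74): {"bo":74,"boc":86,"eek":30,"gd":81,"h":20,"ift":65,"k":96,"mbl":13,"pv":50,"vny":9,"w":72}
After op 18 (remove /w): {"bo":74,"boc":86,"eek":30,"gd":81,"h":20,"ift":65,"k":96,"mbl":13,"pv":50,"vny":9}
Value at /vny: 9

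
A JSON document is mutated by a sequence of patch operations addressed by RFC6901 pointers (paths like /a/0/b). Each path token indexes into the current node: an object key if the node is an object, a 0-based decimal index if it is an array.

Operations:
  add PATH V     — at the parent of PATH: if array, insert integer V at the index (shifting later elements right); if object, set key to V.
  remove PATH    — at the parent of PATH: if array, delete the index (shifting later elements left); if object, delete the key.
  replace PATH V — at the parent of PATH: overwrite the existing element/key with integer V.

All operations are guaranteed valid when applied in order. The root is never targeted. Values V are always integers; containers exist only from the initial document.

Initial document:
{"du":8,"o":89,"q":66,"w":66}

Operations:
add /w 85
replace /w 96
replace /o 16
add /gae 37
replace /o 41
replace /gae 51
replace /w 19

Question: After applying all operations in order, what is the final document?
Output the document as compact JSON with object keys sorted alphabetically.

Answer: {"du":8,"gae":51,"o":41,"q":66,"w":19}

Derivation:
After op 1 (add /w 85): {"du":8,"o":89,"q":66,"w":85}
After op 2 (replace /w 96): {"du":8,"o":89,"q":66,"w":96}
After op 3 (replace /o 16): {"du":8,"o":16,"q":66,"w":96}
After op 4 (add /gae 37): {"du":8,"gae":37,"o":16,"q":66,"w":96}
After op 5 (replace /o 41): {"du":8,"gae":37,"o":41,"q":66,"w":96}
After op 6 (replace /gae 51): {"du":8,"gae":51,"o":41,"q":66,"w":96}
After op 7 (replace /w 19): {"du":8,"gae":51,"o":41,"q":66,"w":19}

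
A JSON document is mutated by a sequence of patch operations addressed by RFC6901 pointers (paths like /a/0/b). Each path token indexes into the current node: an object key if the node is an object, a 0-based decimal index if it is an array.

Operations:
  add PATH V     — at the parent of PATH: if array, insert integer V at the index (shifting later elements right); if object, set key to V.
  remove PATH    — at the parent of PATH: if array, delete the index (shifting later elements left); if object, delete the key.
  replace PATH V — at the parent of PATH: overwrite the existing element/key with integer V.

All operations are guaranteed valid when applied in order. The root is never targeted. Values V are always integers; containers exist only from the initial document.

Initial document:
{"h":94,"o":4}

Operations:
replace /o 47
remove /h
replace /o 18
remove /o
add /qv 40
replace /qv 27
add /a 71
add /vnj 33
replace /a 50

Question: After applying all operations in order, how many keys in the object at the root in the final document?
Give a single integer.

Answer: 3

Derivation:
After op 1 (replace /o 47): {"h":94,"o":47}
After op 2 (remove /h): {"o":47}
After op 3 (replace /o 18): {"o":18}
After op 4 (remove /o): {}
After op 5 (add /qv 40): {"qv":40}
After op 6 (replace /qv 27): {"qv":27}
After op 7 (add /a 71): {"a":71,"qv":27}
After op 8 (add /vnj 33): {"a":71,"qv":27,"vnj":33}
After op 9 (replace /a 50): {"a":50,"qv":27,"vnj":33}
Size at the root: 3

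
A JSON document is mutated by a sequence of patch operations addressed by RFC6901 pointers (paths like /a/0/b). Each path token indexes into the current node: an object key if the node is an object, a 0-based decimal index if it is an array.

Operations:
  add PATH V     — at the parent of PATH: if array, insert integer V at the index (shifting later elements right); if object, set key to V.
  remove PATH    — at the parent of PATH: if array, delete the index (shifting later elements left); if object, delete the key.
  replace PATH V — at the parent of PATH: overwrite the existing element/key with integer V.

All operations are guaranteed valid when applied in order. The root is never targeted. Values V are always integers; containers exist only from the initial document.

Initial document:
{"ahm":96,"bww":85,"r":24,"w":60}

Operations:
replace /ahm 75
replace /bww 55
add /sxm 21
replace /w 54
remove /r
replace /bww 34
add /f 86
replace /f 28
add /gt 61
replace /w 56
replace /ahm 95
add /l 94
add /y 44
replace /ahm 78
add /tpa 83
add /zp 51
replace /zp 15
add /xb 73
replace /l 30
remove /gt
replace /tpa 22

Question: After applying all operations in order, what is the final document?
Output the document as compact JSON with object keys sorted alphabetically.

After op 1 (replace /ahm 75): {"ahm":75,"bww":85,"r":24,"w":60}
After op 2 (replace /bww 55): {"ahm":75,"bww":55,"r":24,"w":60}
After op 3 (add /sxm 21): {"ahm":75,"bww":55,"r":24,"sxm":21,"w":60}
After op 4 (replace /w 54): {"ahm":75,"bww":55,"r":24,"sxm":21,"w":54}
After op 5 (remove /r): {"ahm":75,"bww":55,"sxm":21,"w":54}
After op 6 (replace /bww 34): {"ahm":75,"bww":34,"sxm":21,"w":54}
After op 7 (add /f 86): {"ahm":75,"bww":34,"f":86,"sxm":21,"w":54}
After op 8 (replace /f 28): {"ahm":75,"bww":34,"f":28,"sxm":21,"w":54}
After op 9 (add /gt 61): {"ahm":75,"bww":34,"f":28,"gt":61,"sxm":21,"w":54}
After op 10 (replace /w 56): {"ahm":75,"bww":34,"f":28,"gt":61,"sxm":21,"w":56}
After op 11 (replace /ahm 95): {"ahm":95,"bww":34,"f":28,"gt":61,"sxm":21,"w":56}
After op 12 (add /l 94): {"ahm":95,"bww":34,"f":28,"gt":61,"l":94,"sxm":21,"w":56}
After op 13 (add /y 44): {"ahm":95,"bww":34,"f":28,"gt":61,"l":94,"sxm":21,"w":56,"y":44}
After op 14 (replace /ahm 78): {"ahm":78,"bww":34,"f":28,"gt":61,"l":94,"sxm":21,"w":56,"y":44}
After op 15 (add /tpa 83): {"ahm":78,"bww":34,"f":28,"gt":61,"l":94,"sxm":21,"tpa":83,"w":56,"y":44}
After op 16 (add /zp 51): {"ahm":78,"bww":34,"f":28,"gt":61,"l":94,"sxm":21,"tpa":83,"w":56,"y":44,"zp":51}
After op 17 (replace /zp 15): {"ahm":78,"bww":34,"f":28,"gt":61,"l":94,"sxm":21,"tpa":83,"w":56,"y":44,"zp":15}
After op 18 (add /xb 73): {"ahm":78,"bww":34,"f":28,"gt":61,"l":94,"sxm":21,"tpa":83,"w":56,"xb":73,"y":44,"zp":15}
After op 19 (replace /l 30): {"ahm":78,"bww":34,"f":28,"gt":61,"l":30,"sxm":21,"tpa":83,"w":56,"xb":73,"y":44,"zp":15}
After op 20 (remove /gt): {"ahm":78,"bww":34,"f":28,"l":30,"sxm":21,"tpa":83,"w":56,"xb":73,"y":44,"zp":15}
After op 21 (replace /tpa 22): {"ahm":78,"bww":34,"f":28,"l":30,"sxm":21,"tpa":22,"w":56,"xb":73,"y":44,"zp":15}

Answer: {"ahm":78,"bww":34,"f":28,"l":30,"sxm":21,"tpa":22,"w":56,"xb":73,"y":44,"zp":15}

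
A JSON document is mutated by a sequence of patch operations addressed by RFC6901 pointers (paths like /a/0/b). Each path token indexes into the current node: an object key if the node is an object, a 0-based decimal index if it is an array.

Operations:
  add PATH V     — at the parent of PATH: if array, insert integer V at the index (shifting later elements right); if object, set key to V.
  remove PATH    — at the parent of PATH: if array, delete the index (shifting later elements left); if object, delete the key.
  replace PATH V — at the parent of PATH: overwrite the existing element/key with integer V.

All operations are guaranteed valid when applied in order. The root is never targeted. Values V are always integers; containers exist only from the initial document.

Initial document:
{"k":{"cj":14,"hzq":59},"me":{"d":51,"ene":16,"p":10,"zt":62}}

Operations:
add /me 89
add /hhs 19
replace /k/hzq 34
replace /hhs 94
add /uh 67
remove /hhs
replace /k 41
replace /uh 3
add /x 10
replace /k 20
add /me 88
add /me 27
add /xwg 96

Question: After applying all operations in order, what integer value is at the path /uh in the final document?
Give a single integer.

Answer: 3

Derivation:
After op 1 (add /me 89): {"k":{"cj":14,"hzq":59},"me":89}
After op 2 (add /hhs 19): {"hhs":19,"k":{"cj":14,"hzq":59},"me":89}
After op 3 (replace /k/hzq 34): {"hhs":19,"k":{"cj":14,"hzq":34},"me":89}
After op 4 (replace /hhs 94): {"hhs":94,"k":{"cj":14,"hzq":34},"me":89}
After op 5 (add /uh 67): {"hhs":94,"k":{"cj":14,"hzq":34},"me":89,"uh":67}
After op 6 (remove /hhs): {"k":{"cj":14,"hzq":34},"me":89,"uh":67}
After op 7 (replace /k 41): {"k":41,"me":89,"uh":67}
After op 8 (replace /uh 3): {"k":41,"me":89,"uh":3}
After op 9 (add /x 10): {"k":41,"me":89,"uh":3,"x":10}
After op 10 (replace /k 20): {"k":20,"me":89,"uh":3,"x":10}
After op 11 (add /me 88): {"k":20,"me":88,"uh":3,"x":10}
After op 12 (add /me 27): {"k":20,"me":27,"uh":3,"x":10}
After op 13 (add /xwg 96): {"k":20,"me":27,"uh":3,"x":10,"xwg":96}
Value at /uh: 3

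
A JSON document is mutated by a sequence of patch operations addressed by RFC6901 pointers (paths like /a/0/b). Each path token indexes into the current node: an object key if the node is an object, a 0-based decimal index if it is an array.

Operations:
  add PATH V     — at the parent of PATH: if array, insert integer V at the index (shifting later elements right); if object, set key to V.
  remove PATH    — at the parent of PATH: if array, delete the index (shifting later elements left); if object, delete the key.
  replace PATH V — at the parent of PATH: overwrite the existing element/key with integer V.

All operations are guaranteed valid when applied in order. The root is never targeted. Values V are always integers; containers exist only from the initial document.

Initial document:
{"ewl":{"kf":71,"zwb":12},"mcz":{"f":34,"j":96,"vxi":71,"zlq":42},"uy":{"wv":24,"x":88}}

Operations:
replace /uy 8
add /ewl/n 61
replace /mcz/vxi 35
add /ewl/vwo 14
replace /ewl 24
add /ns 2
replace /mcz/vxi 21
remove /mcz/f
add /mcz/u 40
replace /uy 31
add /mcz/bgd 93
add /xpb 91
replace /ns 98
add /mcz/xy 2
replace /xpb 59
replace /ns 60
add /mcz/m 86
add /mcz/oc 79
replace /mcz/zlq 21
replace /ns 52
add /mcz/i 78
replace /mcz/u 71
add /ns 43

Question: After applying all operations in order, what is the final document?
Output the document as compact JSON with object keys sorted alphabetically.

After op 1 (replace /uy 8): {"ewl":{"kf":71,"zwb":12},"mcz":{"f":34,"j":96,"vxi":71,"zlq":42},"uy":8}
After op 2 (add /ewl/n 61): {"ewl":{"kf":71,"n":61,"zwb":12},"mcz":{"f":34,"j":96,"vxi":71,"zlq":42},"uy":8}
After op 3 (replace /mcz/vxi 35): {"ewl":{"kf":71,"n":61,"zwb":12},"mcz":{"f":34,"j":96,"vxi":35,"zlq":42},"uy":8}
After op 4 (add /ewl/vwo 14): {"ewl":{"kf":71,"n":61,"vwo":14,"zwb":12},"mcz":{"f":34,"j":96,"vxi":35,"zlq":42},"uy":8}
After op 5 (replace /ewl 24): {"ewl":24,"mcz":{"f":34,"j":96,"vxi":35,"zlq":42},"uy":8}
After op 6 (add /ns 2): {"ewl":24,"mcz":{"f":34,"j":96,"vxi":35,"zlq":42},"ns":2,"uy":8}
After op 7 (replace /mcz/vxi 21): {"ewl":24,"mcz":{"f":34,"j":96,"vxi":21,"zlq":42},"ns":2,"uy":8}
After op 8 (remove /mcz/f): {"ewl":24,"mcz":{"j":96,"vxi":21,"zlq":42},"ns":2,"uy":8}
After op 9 (add /mcz/u 40): {"ewl":24,"mcz":{"j":96,"u":40,"vxi":21,"zlq":42},"ns":2,"uy":8}
After op 10 (replace /uy 31): {"ewl":24,"mcz":{"j":96,"u":40,"vxi":21,"zlq":42},"ns":2,"uy":31}
After op 11 (add /mcz/bgd 93): {"ewl":24,"mcz":{"bgd":93,"j":96,"u":40,"vxi":21,"zlq":42},"ns":2,"uy":31}
After op 12 (add /xpb 91): {"ewl":24,"mcz":{"bgd":93,"j":96,"u":40,"vxi":21,"zlq":42},"ns":2,"uy":31,"xpb":91}
After op 13 (replace /ns 98): {"ewl":24,"mcz":{"bgd":93,"j":96,"u":40,"vxi":21,"zlq":42},"ns":98,"uy":31,"xpb":91}
After op 14 (add /mcz/xy 2): {"ewl":24,"mcz":{"bgd":93,"j":96,"u":40,"vxi":21,"xy":2,"zlq":42},"ns":98,"uy":31,"xpb":91}
After op 15 (replace /xpb 59): {"ewl":24,"mcz":{"bgd":93,"j":96,"u":40,"vxi":21,"xy":2,"zlq":42},"ns":98,"uy":31,"xpb":59}
After op 16 (replace /ns 60): {"ewl":24,"mcz":{"bgd":93,"j":96,"u":40,"vxi":21,"xy":2,"zlq":42},"ns":60,"uy":31,"xpb":59}
After op 17 (add /mcz/m 86): {"ewl":24,"mcz":{"bgd":93,"j":96,"m":86,"u":40,"vxi":21,"xy":2,"zlq":42},"ns":60,"uy":31,"xpb":59}
After op 18 (add /mcz/oc 79): {"ewl":24,"mcz":{"bgd":93,"j":96,"m":86,"oc":79,"u":40,"vxi":21,"xy":2,"zlq":42},"ns":60,"uy":31,"xpb":59}
After op 19 (replace /mcz/zlq 21): {"ewl":24,"mcz":{"bgd":93,"j":96,"m":86,"oc":79,"u":40,"vxi":21,"xy":2,"zlq":21},"ns":60,"uy":31,"xpb":59}
After op 20 (replace /ns 52): {"ewl":24,"mcz":{"bgd":93,"j":96,"m":86,"oc":79,"u":40,"vxi":21,"xy":2,"zlq":21},"ns":52,"uy":31,"xpb":59}
After op 21 (add /mcz/i 78): {"ewl":24,"mcz":{"bgd":93,"i":78,"j":96,"m":86,"oc":79,"u":40,"vxi":21,"xy":2,"zlq":21},"ns":52,"uy":31,"xpb":59}
After op 22 (replace /mcz/u 71): {"ewl":24,"mcz":{"bgd":93,"i":78,"j":96,"m":86,"oc":79,"u":71,"vxi":21,"xy":2,"zlq":21},"ns":52,"uy":31,"xpb":59}
After op 23 (add /ns 43): {"ewl":24,"mcz":{"bgd":93,"i":78,"j":96,"m":86,"oc":79,"u":71,"vxi":21,"xy":2,"zlq":21},"ns":43,"uy":31,"xpb":59}

Answer: {"ewl":24,"mcz":{"bgd":93,"i":78,"j":96,"m":86,"oc":79,"u":71,"vxi":21,"xy":2,"zlq":21},"ns":43,"uy":31,"xpb":59}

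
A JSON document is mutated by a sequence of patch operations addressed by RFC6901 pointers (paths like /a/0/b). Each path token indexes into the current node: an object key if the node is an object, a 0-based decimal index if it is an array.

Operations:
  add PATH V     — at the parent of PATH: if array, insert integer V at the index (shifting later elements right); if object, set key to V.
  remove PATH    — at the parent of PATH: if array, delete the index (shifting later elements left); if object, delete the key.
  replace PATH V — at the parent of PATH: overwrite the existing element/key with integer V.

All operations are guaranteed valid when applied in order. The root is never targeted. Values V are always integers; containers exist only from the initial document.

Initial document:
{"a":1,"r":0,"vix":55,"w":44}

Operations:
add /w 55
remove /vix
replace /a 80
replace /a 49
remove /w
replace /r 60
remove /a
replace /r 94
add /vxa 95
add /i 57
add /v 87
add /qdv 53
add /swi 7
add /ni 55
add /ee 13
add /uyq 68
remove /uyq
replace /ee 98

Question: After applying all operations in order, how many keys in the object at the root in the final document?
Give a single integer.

Answer: 8

Derivation:
After op 1 (add /w 55): {"a":1,"r":0,"vix":55,"w":55}
After op 2 (remove /vix): {"a":1,"r":0,"w":55}
After op 3 (replace /a 80): {"a":80,"r":0,"w":55}
After op 4 (replace /a 49): {"a":49,"r":0,"w":55}
After op 5 (remove /w): {"a":49,"r":0}
After op 6 (replace /r 60): {"a":49,"r":60}
After op 7 (remove /a): {"r":60}
After op 8 (replace /r 94): {"r":94}
After op 9 (add /vxa 95): {"r":94,"vxa":95}
After op 10 (add /i 57): {"i":57,"r":94,"vxa":95}
After op 11 (add /v 87): {"i":57,"r":94,"v":87,"vxa":95}
After op 12 (add /qdv 53): {"i":57,"qdv":53,"r":94,"v":87,"vxa":95}
After op 13 (add /swi 7): {"i":57,"qdv":53,"r":94,"swi":7,"v":87,"vxa":95}
After op 14 (add /ni 55): {"i":57,"ni":55,"qdv":53,"r":94,"swi":7,"v":87,"vxa":95}
After op 15 (add /ee 13): {"ee":13,"i":57,"ni":55,"qdv":53,"r":94,"swi":7,"v":87,"vxa":95}
After op 16 (add /uyq 68): {"ee":13,"i":57,"ni":55,"qdv":53,"r":94,"swi":7,"uyq":68,"v":87,"vxa":95}
After op 17 (remove /uyq): {"ee":13,"i":57,"ni":55,"qdv":53,"r":94,"swi":7,"v":87,"vxa":95}
After op 18 (replace /ee 98): {"ee":98,"i":57,"ni":55,"qdv":53,"r":94,"swi":7,"v":87,"vxa":95}
Size at the root: 8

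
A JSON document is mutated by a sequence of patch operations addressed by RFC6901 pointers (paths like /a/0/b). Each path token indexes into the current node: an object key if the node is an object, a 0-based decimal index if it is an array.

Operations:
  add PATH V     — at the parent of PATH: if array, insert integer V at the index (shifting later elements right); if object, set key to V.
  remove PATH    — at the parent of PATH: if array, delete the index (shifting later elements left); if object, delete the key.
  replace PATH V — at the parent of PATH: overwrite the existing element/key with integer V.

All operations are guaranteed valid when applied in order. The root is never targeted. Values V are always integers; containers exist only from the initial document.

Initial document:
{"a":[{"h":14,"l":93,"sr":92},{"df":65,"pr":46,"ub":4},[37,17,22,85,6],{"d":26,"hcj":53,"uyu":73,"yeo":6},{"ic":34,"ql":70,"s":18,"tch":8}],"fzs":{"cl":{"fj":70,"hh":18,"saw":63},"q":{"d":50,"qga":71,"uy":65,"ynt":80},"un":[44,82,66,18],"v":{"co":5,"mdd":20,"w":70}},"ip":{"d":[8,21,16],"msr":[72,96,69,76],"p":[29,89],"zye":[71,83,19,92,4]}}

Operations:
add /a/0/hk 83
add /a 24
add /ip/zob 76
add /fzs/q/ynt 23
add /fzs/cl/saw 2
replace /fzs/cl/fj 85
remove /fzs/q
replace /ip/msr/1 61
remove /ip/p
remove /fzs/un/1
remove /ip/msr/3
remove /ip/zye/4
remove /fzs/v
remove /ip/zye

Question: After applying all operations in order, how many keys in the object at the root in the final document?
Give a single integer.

After op 1 (add /a/0/hk 83): {"a":[{"h":14,"hk":83,"l":93,"sr":92},{"df":65,"pr":46,"ub":4},[37,17,22,85,6],{"d":26,"hcj":53,"uyu":73,"yeo":6},{"ic":34,"ql":70,"s":18,"tch":8}],"fzs":{"cl":{"fj":70,"hh":18,"saw":63},"q":{"d":50,"qga":71,"uy":65,"ynt":80},"un":[44,82,66,18],"v":{"co":5,"mdd":20,"w":70}},"ip":{"d":[8,21,16],"msr":[72,96,69,76],"p":[29,89],"zye":[71,83,19,92,4]}}
After op 2 (add /a 24): {"a":24,"fzs":{"cl":{"fj":70,"hh":18,"saw":63},"q":{"d":50,"qga":71,"uy":65,"ynt":80},"un":[44,82,66,18],"v":{"co":5,"mdd":20,"w":70}},"ip":{"d":[8,21,16],"msr":[72,96,69,76],"p":[29,89],"zye":[71,83,19,92,4]}}
After op 3 (add /ip/zob 76): {"a":24,"fzs":{"cl":{"fj":70,"hh":18,"saw":63},"q":{"d":50,"qga":71,"uy":65,"ynt":80},"un":[44,82,66,18],"v":{"co":5,"mdd":20,"w":70}},"ip":{"d":[8,21,16],"msr":[72,96,69,76],"p":[29,89],"zob":76,"zye":[71,83,19,92,4]}}
After op 4 (add /fzs/q/ynt 23): {"a":24,"fzs":{"cl":{"fj":70,"hh":18,"saw":63},"q":{"d":50,"qga":71,"uy":65,"ynt":23},"un":[44,82,66,18],"v":{"co":5,"mdd":20,"w":70}},"ip":{"d":[8,21,16],"msr":[72,96,69,76],"p":[29,89],"zob":76,"zye":[71,83,19,92,4]}}
After op 5 (add /fzs/cl/saw 2): {"a":24,"fzs":{"cl":{"fj":70,"hh":18,"saw":2},"q":{"d":50,"qga":71,"uy":65,"ynt":23},"un":[44,82,66,18],"v":{"co":5,"mdd":20,"w":70}},"ip":{"d":[8,21,16],"msr":[72,96,69,76],"p":[29,89],"zob":76,"zye":[71,83,19,92,4]}}
After op 6 (replace /fzs/cl/fj 85): {"a":24,"fzs":{"cl":{"fj":85,"hh":18,"saw":2},"q":{"d":50,"qga":71,"uy":65,"ynt":23},"un":[44,82,66,18],"v":{"co":5,"mdd":20,"w":70}},"ip":{"d":[8,21,16],"msr":[72,96,69,76],"p":[29,89],"zob":76,"zye":[71,83,19,92,4]}}
After op 7 (remove /fzs/q): {"a":24,"fzs":{"cl":{"fj":85,"hh":18,"saw":2},"un":[44,82,66,18],"v":{"co":5,"mdd":20,"w":70}},"ip":{"d":[8,21,16],"msr":[72,96,69,76],"p":[29,89],"zob":76,"zye":[71,83,19,92,4]}}
After op 8 (replace /ip/msr/1 61): {"a":24,"fzs":{"cl":{"fj":85,"hh":18,"saw":2},"un":[44,82,66,18],"v":{"co":5,"mdd":20,"w":70}},"ip":{"d":[8,21,16],"msr":[72,61,69,76],"p":[29,89],"zob":76,"zye":[71,83,19,92,4]}}
After op 9 (remove /ip/p): {"a":24,"fzs":{"cl":{"fj":85,"hh":18,"saw":2},"un":[44,82,66,18],"v":{"co":5,"mdd":20,"w":70}},"ip":{"d":[8,21,16],"msr":[72,61,69,76],"zob":76,"zye":[71,83,19,92,4]}}
After op 10 (remove /fzs/un/1): {"a":24,"fzs":{"cl":{"fj":85,"hh":18,"saw":2},"un":[44,66,18],"v":{"co":5,"mdd":20,"w":70}},"ip":{"d":[8,21,16],"msr":[72,61,69,76],"zob":76,"zye":[71,83,19,92,4]}}
After op 11 (remove /ip/msr/3): {"a":24,"fzs":{"cl":{"fj":85,"hh":18,"saw":2},"un":[44,66,18],"v":{"co":5,"mdd":20,"w":70}},"ip":{"d":[8,21,16],"msr":[72,61,69],"zob":76,"zye":[71,83,19,92,4]}}
After op 12 (remove /ip/zye/4): {"a":24,"fzs":{"cl":{"fj":85,"hh":18,"saw":2},"un":[44,66,18],"v":{"co":5,"mdd":20,"w":70}},"ip":{"d":[8,21,16],"msr":[72,61,69],"zob":76,"zye":[71,83,19,92]}}
After op 13 (remove /fzs/v): {"a":24,"fzs":{"cl":{"fj":85,"hh":18,"saw":2},"un":[44,66,18]},"ip":{"d":[8,21,16],"msr":[72,61,69],"zob":76,"zye":[71,83,19,92]}}
After op 14 (remove /ip/zye): {"a":24,"fzs":{"cl":{"fj":85,"hh":18,"saw":2},"un":[44,66,18]},"ip":{"d":[8,21,16],"msr":[72,61,69],"zob":76}}
Size at the root: 3

Answer: 3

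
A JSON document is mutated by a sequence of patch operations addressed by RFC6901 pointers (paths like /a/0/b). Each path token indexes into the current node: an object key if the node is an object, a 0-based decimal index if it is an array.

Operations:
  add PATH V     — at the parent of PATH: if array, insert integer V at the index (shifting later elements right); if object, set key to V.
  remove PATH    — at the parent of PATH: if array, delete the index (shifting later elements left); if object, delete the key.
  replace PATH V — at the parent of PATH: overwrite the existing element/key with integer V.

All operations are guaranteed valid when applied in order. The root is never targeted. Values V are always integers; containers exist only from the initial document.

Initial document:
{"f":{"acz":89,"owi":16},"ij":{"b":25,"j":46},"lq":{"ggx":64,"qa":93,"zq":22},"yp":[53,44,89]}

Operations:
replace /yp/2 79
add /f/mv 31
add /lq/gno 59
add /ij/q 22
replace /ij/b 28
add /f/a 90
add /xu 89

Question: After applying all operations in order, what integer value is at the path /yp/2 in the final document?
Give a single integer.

Answer: 79

Derivation:
After op 1 (replace /yp/2 79): {"f":{"acz":89,"owi":16},"ij":{"b":25,"j":46},"lq":{"ggx":64,"qa":93,"zq":22},"yp":[53,44,79]}
After op 2 (add /f/mv 31): {"f":{"acz":89,"mv":31,"owi":16},"ij":{"b":25,"j":46},"lq":{"ggx":64,"qa":93,"zq":22},"yp":[53,44,79]}
After op 3 (add /lq/gno 59): {"f":{"acz":89,"mv":31,"owi":16},"ij":{"b":25,"j":46},"lq":{"ggx":64,"gno":59,"qa":93,"zq":22},"yp":[53,44,79]}
After op 4 (add /ij/q 22): {"f":{"acz":89,"mv":31,"owi":16},"ij":{"b":25,"j":46,"q":22},"lq":{"ggx":64,"gno":59,"qa":93,"zq":22},"yp":[53,44,79]}
After op 5 (replace /ij/b 28): {"f":{"acz":89,"mv":31,"owi":16},"ij":{"b":28,"j":46,"q":22},"lq":{"ggx":64,"gno":59,"qa":93,"zq":22},"yp":[53,44,79]}
After op 6 (add /f/a 90): {"f":{"a":90,"acz":89,"mv":31,"owi":16},"ij":{"b":28,"j":46,"q":22},"lq":{"ggx":64,"gno":59,"qa":93,"zq":22},"yp":[53,44,79]}
After op 7 (add /xu 89): {"f":{"a":90,"acz":89,"mv":31,"owi":16},"ij":{"b":28,"j":46,"q":22},"lq":{"ggx":64,"gno":59,"qa":93,"zq":22},"xu":89,"yp":[53,44,79]}
Value at /yp/2: 79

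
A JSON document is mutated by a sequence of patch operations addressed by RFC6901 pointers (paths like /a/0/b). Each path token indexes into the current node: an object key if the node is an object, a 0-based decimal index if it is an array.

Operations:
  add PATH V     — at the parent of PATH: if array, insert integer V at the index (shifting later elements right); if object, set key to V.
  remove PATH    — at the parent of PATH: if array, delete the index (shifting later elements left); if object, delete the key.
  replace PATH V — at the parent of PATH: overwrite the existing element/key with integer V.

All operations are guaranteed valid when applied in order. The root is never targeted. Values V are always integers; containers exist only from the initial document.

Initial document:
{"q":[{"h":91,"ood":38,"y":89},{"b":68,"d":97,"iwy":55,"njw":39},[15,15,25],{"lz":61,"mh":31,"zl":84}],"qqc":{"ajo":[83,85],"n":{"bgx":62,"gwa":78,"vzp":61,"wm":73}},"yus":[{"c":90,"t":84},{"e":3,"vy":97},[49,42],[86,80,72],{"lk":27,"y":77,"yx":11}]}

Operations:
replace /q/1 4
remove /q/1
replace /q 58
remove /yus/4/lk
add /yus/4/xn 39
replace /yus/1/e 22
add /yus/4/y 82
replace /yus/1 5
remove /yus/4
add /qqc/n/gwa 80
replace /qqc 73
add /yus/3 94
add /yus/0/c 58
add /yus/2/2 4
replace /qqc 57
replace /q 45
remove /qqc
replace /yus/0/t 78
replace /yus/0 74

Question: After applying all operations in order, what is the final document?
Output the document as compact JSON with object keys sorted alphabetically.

Answer: {"q":45,"yus":[74,5,[49,42,4],94,[86,80,72]]}

Derivation:
After op 1 (replace /q/1 4): {"q":[{"h":91,"ood":38,"y":89},4,[15,15,25],{"lz":61,"mh":31,"zl":84}],"qqc":{"ajo":[83,85],"n":{"bgx":62,"gwa":78,"vzp":61,"wm":73}},"yus":[{"c":90,"t":84},{"e":3,"vy":97},[49,42],[86,80,72],{"lk":27,"y":77,"yx":11}]}
After op 2 (remove /q/1): {"q":[{"h":91,"ood":38,"y":89},[15,15,25],{"lz":61,"mh":31,"zl":84}],"qqc":{"ajo":[83,85],"n":{"bgx":62,"gwa":78,"vzp":61,"wm":73}},"yus":[{"c":90,"t":84},{"e":3,"vy":97},[49,42],[86,80,72],{"lk":27,"y":77,"yx":11}]}
After op 3 (replace /q 58): {"q":58,"qqc":{"ajo":[83,85],"n":{"bgx":62,"gwa":78,"vzp":61,"wm":73}},"yus":[{"c":90,"t":84},{"e":3,"vy":97},[49,42],[86,80,72],{"lk":27,"y":77,"yx":11}]}
After op 4 (remove /yus/4/lk): {"q":58,"qqc":{"ajo":[83,85],"n":{"bgx":62,"gwa":78,"vzp":61,"wm":73}},"yus":[{"c":90,"t":84},{"e":3,"vy":97},[49,42],[86,80,72],{"y":77,"yx":11}]}
After op 5 (add /yus/4/xn 39): {"q":58,"qqc":{"ajo":[83,85],"n":{"bgx":62,"gwa":78,"vzp":61,"wm":73}},"yus":[{"c":90,"t":84},{"e":3,"vy":97},[49,42],[86,80,72],{"xn":39,"y":77,"yx":11}]}
After op 6 (replace /yus/1/e 22): {"q":58,"qqc":{"ajo":[83,85],"n":{"bgx":62,"gwa":78,"vzp":61,"wm":73}},"yus":[{"c":90,"t":84},{"e":22,"vy":97},[49,42],[86,80,72],{"xn":39,"y":77,"yx":11}]}
After op 7 (add /yus/4/y 82): {"q":58,"qqc":{"ajo":[83,85],"n":{"bgx":62,"gwa":78,"vzp":61,"wm":73}},"yus":[{"c":90,"t":84},{"e":22,"vy":97},[49,42],[86,80,72],{"xn":39,"y":82,"yx":11}]}
After op 8 (replace /yus/1 5): {"q":58,"qqc":{"ajo":[83,85],"n":{"bgx":62,"gwa":78,"vzp":61,"wm":73}},"yus":[{"c":90,"t":84},5,[49,42],[86,80,72],{"xn":39,"y":82,"yx":11}]}
After op 9 (remove /yus/4): {"q":58,"qqc":{"ajo":[83,85],"n":{"bgx":62,"gwa":78,"vzp":61,"wm":73}},"yus":[{"c":90,"t":84},5,[49,42],[86,80,72]]}
After op 10 (add /qqc/n/gwa 80): {"q":58,"qqc":{"ajo":[83,85],"n":{"bgx":62,"gwa":80,"vzp":61,"wm":73}},"yus":[{"c":90,"t":84},5,[49,42],[86,80,72]]}
After op 11 (replace /qqc 73): {"q":58,"qqc":73,"yus":[{"c":90,"t":84},5,[49,42],[86,80,72]]}
After op 12 (add /yus/3 94): {"q":58,"qqc":73,"yus":[{"c":90,"t":84},5,[49,42],94,[86,80,72]]}
After op 13 (add /yus/0/c 58): {"q":58,"qqc":73,"yus":[{"c":58,"t":84},5,[49,42],94,[86,80,72]]}
After op 14 (add /yus/2/2 4): {"q":58,"qqc":73,"yus":[{"c":58,"t":84},5,[49,42,4],94,[86,80,72]]}
After op 15 (replace /qqc 57): {"q":58,"qqc":57,"yus":[{"c":58,"t":84},5,[49,42,4],94,[86,80,72]]}
After op 16 (replace /q 45): {"q":45,"qqc":57,"yus":[{"c":58,"t":84},5,[49,42,4],94,[86,80,72]]}
After op 17 (remove /qqc): {"q":45,"yus":[{"c":58,"t":84},5,[49,42,4],94,[86,80,72]]}
After op 18 (replace /yus/0/t 78): {"q":45,"yus":[{"c":58,"t":78},5,[49,42,4],94,[86,80,72]]}
After op 19 (replace /yus/0 74): {"q":45,"yus":[74,5,[49,42,4],94,[86,80,72]]}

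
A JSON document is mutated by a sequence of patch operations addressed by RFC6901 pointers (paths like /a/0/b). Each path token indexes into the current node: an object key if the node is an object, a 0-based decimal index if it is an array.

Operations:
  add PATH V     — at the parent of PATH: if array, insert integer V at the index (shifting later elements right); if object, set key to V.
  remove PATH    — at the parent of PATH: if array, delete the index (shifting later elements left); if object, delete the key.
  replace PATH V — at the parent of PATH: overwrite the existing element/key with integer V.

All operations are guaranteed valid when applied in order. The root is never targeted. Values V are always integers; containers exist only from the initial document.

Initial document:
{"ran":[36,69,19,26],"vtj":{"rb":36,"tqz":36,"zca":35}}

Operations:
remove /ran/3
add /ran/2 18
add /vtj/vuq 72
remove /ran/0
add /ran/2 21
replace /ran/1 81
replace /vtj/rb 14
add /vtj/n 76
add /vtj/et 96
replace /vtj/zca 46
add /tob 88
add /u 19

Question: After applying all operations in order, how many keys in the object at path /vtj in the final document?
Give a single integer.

Answer: 6

Derivation:
After op 1 (remove /ran/3): {"ran":[36,69,19],"vtj":{"rb":36,"tqz":36,"zca":35}}
After op 2 (add /ran/2 18): {"ran":[36,69,18,19],"vtj":{"rb":36,"tqz":36,"zca":35}}
After op 3 (add /vtj/vuq 72): {"ran":[36,69,18,19],"vtj":{"rb":36,"tqz":36,"vuq":72,"zca":35}}
After op 4 (remove /ran/0): {"ran":[69,18,19],"vtj":{"rb":36,"tqz":36,"vuq":72,"zca":35}}
After op 5 (add /ran/2 21): {"ran":[69,18,21,19],"vtj":{"rb":36,"tqz":36,"vuq":72,"zca":35}}
After op 6 (replace /ran/1 81): {"ran":[69,81,21,19],"vtj":{"rb":36,"tqz":36,"vuq":72,"zca":35}}
After op 7 (replace /vtj/rb 14): {"ran":[69,81,21,19],"vtj":{"rb":14,"tqz":36,"vuq":72,"zca":35}}
After op 8 (add /vtj/n 76): {"ran":[69,81,21,19],"vtj":{"n":76,"rb":14,"tqz":36,"vuq":72,"zca":35}}
After op 9 (add /vtj/et 96): {"ran":[69,81,21,19],"vtj":{"et":96,"n":76,"rb":14,"tqz":36,"vuq":72,"zca":35}}
After op 10 (replace /vtj/zca 46): {"ran":[69,81,21,19],"vtj":{"et":96,"n":76,"rb":14,"tqz":36,"vuq":72,"zca":46}}
After op 11 (add /tob 88): {"ran":[69,81,21,19],"tob":88,"vtj":{"et":96,"n":76,"rb":14,"tqz":36,"vuq":72,"zca":46}}
After op 12 (add /u 19): {"ran":[69,81,21,19],"tob":88,"u":19,"vtj":{"et":96,"n":76,"rb":14,"tqz":36,"vuq":72,"zca":46}}
Size at path /vtj: 6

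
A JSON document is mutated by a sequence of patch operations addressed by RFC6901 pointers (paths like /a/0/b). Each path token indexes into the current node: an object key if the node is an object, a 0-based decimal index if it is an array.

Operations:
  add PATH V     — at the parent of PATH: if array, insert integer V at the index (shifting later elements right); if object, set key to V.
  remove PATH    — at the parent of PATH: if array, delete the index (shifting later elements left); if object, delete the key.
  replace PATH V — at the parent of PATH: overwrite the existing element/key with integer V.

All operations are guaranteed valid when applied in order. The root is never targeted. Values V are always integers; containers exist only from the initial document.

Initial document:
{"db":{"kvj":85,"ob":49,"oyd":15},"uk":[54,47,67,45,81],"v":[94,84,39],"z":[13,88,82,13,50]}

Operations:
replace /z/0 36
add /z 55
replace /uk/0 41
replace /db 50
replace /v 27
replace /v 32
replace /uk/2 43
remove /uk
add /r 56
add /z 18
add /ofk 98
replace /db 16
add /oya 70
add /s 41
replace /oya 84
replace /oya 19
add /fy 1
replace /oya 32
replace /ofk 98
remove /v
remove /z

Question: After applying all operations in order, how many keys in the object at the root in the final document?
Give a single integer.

After op 1 (replace /z/0 36): {"db":{"kvj":85,"ob":49,"oyd":15},"uk":[54,47,67,45,81],"v":[94,84,39],"z":[36,88,82,13,50]}
After op 2 (add /z 55): {"db":{"kvj":85,"ob":49,"oyd":15},"uk":[54,47,67,45,81],"v":[94,84,39],"z":55}
After op 3 (replace /uk/0 41): {"db":{"kvj":85,"ob":49,"oyd":15},"uk":[41,47,67,45,81],"v":[94,84,39],"z":55}
After op 4 (replace /db 50): {"db":50,"uk":[41,47,67,45,81],"v":[94,84,39],"z":55}
After op 5 (replace /v 27): {"db":50,"uk":[41,47,67,45,81],"v":27,"z":55}
After op 6 (replace /v 32): {"db":50,"uk":[41,47,67,45,81],"v":32,"z":55}
After op 7 (replace /uk/2 43): {"db":50,"uk":[41,47,43,45,81],"v":32,"z":55}
After op 8 (remove /uk): {"db":50,"v":32,"z":55}
After op 9 (add /r 56): {"db":50,"r":56,"v":32,"z":55}
After op 10 (add /z 18): {"db":50,"r":56,"v":32,"z":18}
After op 11 (add /ofk 98): {"db":50,"ofk":98,"r":56,"v":32,"z":18}
After op 12 (replace /db 16): {"db":16,"ofk":98,"r":56,"v":32,"z":18}
After op 13 (add /oya 70): {"db":16,"ofk":98,"oya":70,"r":56,"v":32,"z":18}
After op 14 (add /s 41): {"db":16,"ofk":98,"oya":70,"r":56,"s":41,"v":32,"z":18}
After op 15 (replace /oya 84): {"db":16,"ofk":98,"oya":84,"r":56,"s":41,"v":32,"z":18}
After op 16 (replace /oya 19): {"db":16,"ofk":98,"oya":19,"r":56,"s":41,"v":32,"z":18}
After op 17 (add /fy 1): {"db":16,"fy":1,"ofk":98,"oya":19,"r":56,"s":41,"v":32,"z":18}
After op 18 (replace /oya 32): {"db":16,"fy":1,"ofk":98,"oya":32,"r":56,"s":41,"v":32,"z":18}
After op 19 (replace /ofk 98): {"db":16,"fy":1,"ofk":98,"oya":32,"r":56,"s":41,"v":32,"z":18}
After op 20 (remove /v): {"db":16,"fy":1,"ofk":98,"oya":32,"r":56,"s":41,"z":18}
After op 21 (remove /z): {"db":16,"fy":1,"ofk":98,"oya":32,"r":56,"s":41}
Size at the root: 6

Answer: 6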